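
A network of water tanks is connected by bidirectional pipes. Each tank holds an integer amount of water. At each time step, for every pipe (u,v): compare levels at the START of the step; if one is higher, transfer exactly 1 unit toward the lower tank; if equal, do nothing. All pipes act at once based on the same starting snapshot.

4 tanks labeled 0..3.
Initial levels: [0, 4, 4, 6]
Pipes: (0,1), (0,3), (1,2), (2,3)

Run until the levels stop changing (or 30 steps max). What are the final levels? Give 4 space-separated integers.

Step 1: flows [1->0,3->0,1=2,3->2] -> levels [2 3 5 4]
Step 2: flows [1->0,3->0,2->1,2->3] -> levels [4 3 3 4]
Step 3: flows [0->1,0=3,1=2,3->2] -> levels [3 4 4 3]
Step 4: flows [1->0,0=3,1=2,2->3] -> levels [4 3 3 4]
  -> period-2 cycle: step 4 state = step 2 state; never stabilizes
  -> state at step 30: (30-2) mod 2 = 0, same as step 2 -> [4 3 3 4]

Answer: 4 3 3 4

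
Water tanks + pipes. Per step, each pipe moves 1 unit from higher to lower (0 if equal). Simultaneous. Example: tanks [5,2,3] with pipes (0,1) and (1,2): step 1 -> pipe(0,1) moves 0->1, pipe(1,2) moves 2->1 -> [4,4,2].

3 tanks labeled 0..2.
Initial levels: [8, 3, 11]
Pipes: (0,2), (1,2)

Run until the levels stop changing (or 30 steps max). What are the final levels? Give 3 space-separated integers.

Step 1: flows [2->0,2->1] -> levels [9 4 9]
Step 2: flows [0=2,2->1] -> levels [9 5 8]
Step 3: flows [0->2,2->1] -> levels [8 6 8]
Step 4: flows [0=2,2->1] -> levels [8 7 7]
Step 5: flows [0->2,1=2] -> levels [7 7 8]
Step 6: flows [2->0,2->1] -> levels [8 8 6]
Step 7: flows [0->2,1->2] -> levels [7 7 8]
  -> period-2 cycle: step 7 state = step 5 state; never stabilizes
  -> state at step 30: (30-5) mod 2 = 1, same as step 6 -> [8 8 6]

Answer: 8 8 6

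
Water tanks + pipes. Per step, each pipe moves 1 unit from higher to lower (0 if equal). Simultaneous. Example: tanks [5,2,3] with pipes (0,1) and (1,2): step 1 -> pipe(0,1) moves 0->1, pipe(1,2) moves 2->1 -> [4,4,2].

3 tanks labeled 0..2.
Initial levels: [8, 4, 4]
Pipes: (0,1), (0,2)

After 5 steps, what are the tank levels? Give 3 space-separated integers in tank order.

Answer: 6 5 5

Derivation:
Step 1: flows [0->1,0->2] -> levels [6 5 5]
Step 2: flows [0->1,0->2] -> levels [4 6 6]
Step 3: flows [1->0,2->0] -> levels [6 5 5]
  -> period-2 cycle: step 3 state = step 1 state
  -> state at step 5: (5-1) mod 2 = 0, same as step 1 -> [6 5 5]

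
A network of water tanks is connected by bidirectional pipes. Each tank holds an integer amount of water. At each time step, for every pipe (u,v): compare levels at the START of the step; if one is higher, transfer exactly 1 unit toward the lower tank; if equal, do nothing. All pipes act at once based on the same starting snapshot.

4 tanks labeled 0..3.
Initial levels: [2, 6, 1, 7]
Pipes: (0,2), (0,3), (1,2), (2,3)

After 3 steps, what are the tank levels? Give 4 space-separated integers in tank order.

Step 1: flows [0->2,3->0,1->2,3->2] -> levels [2 5 4 5]
Step 2: flows [2->0,3->0,1->2,3->2] -> levels [4 4 5 3]
Step 3: flows [2->0,0->3,2->1,2->3] -> levels [4 5 2 5]

Answer: 4 5 2 5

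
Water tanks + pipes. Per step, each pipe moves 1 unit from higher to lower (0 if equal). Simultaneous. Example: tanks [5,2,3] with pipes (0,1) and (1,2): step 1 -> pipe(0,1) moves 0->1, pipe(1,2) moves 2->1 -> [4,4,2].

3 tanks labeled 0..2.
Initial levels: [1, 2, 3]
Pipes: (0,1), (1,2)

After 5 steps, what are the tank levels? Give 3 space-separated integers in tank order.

Answer: 2 2 2

Derivation:
Step 1: flows [1->0,2->1] -> levels [2 2 2]
Step 2: flows [0=1,1=2] -> levels [2 2 2]
  -> stable; steps 3..5 unchanged -> [2 2 2]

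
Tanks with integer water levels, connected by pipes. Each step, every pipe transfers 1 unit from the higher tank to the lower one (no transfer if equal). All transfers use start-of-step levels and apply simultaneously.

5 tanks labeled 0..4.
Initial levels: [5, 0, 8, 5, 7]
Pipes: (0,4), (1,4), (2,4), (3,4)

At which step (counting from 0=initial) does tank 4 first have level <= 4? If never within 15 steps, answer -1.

Answer: 3

Derivation:
Step 1: flows [4->0,4->1,2->4,4->3] -> levels [6 1 7 6 5]
Step 2: flows [0->4,4->1,2->4,3->4] -> levels [5 2 6 5 7]
Step 3: flows [4->0,4->1,4->2,4->3] -> levels [6 3 7 6 3]
Tank 4 first reaches <=4 at step 3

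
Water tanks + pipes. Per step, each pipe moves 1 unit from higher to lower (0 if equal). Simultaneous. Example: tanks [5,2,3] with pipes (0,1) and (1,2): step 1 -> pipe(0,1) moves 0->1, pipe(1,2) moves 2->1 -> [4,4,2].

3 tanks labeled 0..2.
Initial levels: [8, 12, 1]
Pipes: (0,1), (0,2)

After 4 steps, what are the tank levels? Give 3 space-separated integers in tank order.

Answer: 8 8 5

Derivation:
Step 1: flows [1->0,0->2] -> levels [8 11 2]
Step 2: flows [1->0,0->2] -> levels [8 10 3]
Step 3: flows [1->0,0->2] -> levels [8 9 4]
Step 4: flows [1->0,0->2] -> levels [8 8 5]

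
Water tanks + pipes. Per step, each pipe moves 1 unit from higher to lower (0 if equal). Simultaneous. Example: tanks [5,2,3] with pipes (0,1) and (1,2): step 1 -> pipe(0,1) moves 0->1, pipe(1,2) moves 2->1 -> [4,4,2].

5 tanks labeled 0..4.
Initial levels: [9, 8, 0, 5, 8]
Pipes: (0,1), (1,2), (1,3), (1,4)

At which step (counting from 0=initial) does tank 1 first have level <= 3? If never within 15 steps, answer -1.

Answer: -1

Derivation:
Step 1: flows [0->1,1->2,1->3,1=4] -> levels [8 7 1 6 8]
Step 2: flows [0->1,1->2,1->3,4->1] -> levels [7 7 2 7 7]
Step 3: flows [0=1,1->2,1=3,1=4] -> levels [7 6 3 7 7]
Step 4: flows [0->1,1->2,3->1,4->1] -> levels [6 8 4 6 6]
Step 5: flows [1->0,1->2,1->3,1->4] -> levels [7 4 5 7 7]
Step 6: flows [0->1,2->1,3->1,4->1] -> levels [6 8 4 6 6]
  -> period-2 cycle (repeats step 4); tank 1 never drops to <=3
Tank 1 never reaches <=3 within 15 steps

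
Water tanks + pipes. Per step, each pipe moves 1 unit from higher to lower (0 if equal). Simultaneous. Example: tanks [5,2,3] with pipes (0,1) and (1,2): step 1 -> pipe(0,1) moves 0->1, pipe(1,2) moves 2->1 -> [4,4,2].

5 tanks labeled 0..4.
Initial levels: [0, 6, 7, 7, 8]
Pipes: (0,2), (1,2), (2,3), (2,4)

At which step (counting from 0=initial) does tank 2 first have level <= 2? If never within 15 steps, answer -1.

Answer: -1

Derivation:
Step 1: flows [2->0,2->1,2=3,4->2] -> levels [1 7 6 7 7]
Step 2: flows [2->0,1->2,3->2,4->2] -> levels [2 6 8 6 6]
Step 3: flows [2->0,2->1,2->3,2->4] -> levels [3 7 4 7 7]
Step 4: flows [2->0,1->2,3->2,4->2] -> levels [4 6 6 6 6]
Step 5: flows [2->0,1=2,2=3,2=4] -> levels [5 6 5 6 6]
Step 6: flows [0=2,1->2,3->2,4->2] -> levels [5 5 8 5 5]
Step 7: flows [2->0,2->1,2->3,2->4] -> levels [6 6 4 6 6]
Step 8: flows [0->2,1->2,3->2,4->2] -> levels [5 5 8 5 5]
  -> period-2 cycle (repeats step 6); tank 2 never drops to <=2
Tank 2 never reaches <=2 within 15 steps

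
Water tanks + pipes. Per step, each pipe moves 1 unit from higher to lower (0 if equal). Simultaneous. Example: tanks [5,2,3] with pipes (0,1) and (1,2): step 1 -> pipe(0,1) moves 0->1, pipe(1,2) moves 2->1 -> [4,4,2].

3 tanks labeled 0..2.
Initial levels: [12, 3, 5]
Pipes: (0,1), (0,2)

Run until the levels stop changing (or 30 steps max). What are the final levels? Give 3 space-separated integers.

Step 1: flows [0->1,0->2] -> levels [10 4 6]
Step 2: flows [0->1,0->2] -> levels [8 5 7]
Step 3: flows [0->1,0->2] -> levels [6 6 8]
Step 4: flows [0=1,2->0] -> levels [7 6 7]
Step 5: flows [0->1,0=2] -> levels [6 7 7]
Step 6: flows [1->0,2->0] -> levels [8 6 6]
Step 7: flows [0->1,0->2] -> levels [6 7 7]
  -> period-2 cycle: step 7 state = step 5 state; never stabilizes
  -> state at step 30: (30-5) mod 2 = 1, same as step 6 -> [8 6 6]

Answer: 8 6 6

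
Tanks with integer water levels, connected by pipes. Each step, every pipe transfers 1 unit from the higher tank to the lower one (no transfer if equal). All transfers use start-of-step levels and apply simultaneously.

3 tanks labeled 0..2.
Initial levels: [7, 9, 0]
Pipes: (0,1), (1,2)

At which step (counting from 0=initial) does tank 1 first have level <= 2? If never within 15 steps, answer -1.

Step 1: flows [1->0,1->2] -> levels [8 7 1]
Step 2: flows [0->1,1->2] -> levels [7 7 2]
Step 3: flows [0=1,1->2] -> levels [7 6 3]
Step 4: flows [0->1,1->2] -> levels [6 6 4]
Step 5: flows [0=1,1->2] -> levels [6 5 5]
Step 6: flows [0->1,1=2] -> levels [5 6 5]
Step 7: flows [1->0,1->2] -> levels [6 4 6]
Step 8: flows [0->1,2->1] -> levels [5 6 5]
  -> period-2 cycle (repeats step 6); tank 1 never drops to <=2
Tank 1 never reaches <=2 within 15 steps

Answer: -1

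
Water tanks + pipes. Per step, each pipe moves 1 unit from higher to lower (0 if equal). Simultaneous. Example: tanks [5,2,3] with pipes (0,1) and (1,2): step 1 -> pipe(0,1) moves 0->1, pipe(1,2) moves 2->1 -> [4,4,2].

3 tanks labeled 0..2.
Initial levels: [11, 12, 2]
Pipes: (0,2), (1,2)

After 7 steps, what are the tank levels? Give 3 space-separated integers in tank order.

Answer: 9 9 7

Derivation:
Step 1: flows [0->2,1->2] -> levels [10 11 4]
Step 2: flows [0->2,1->2] -> levels [9 10 6]
Step 3: flows [0->2,1->2] -> levels [8 9 8]
Step 4: flows [0=2,1->2] -> levels [8 8 9]
Step 5: flows [2->0,2->1] -> levels [9 9 7]
Step 6: flows [0->2,1->2] -> levels [8 8 9]
  -> period-2 cycle: step 6 state = step 4 state
  -> state at step 7: (7-4) mod 2 = 1, same as step 5 -> [9 9 7]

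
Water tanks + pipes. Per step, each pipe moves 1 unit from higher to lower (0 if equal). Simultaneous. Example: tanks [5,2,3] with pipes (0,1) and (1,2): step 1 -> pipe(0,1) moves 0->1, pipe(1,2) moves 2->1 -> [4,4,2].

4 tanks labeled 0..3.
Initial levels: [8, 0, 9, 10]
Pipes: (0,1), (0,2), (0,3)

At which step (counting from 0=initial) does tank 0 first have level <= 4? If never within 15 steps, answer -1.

Answer: -1

Derivation:
Step 1: flows [0->1,2->0,3->0] -> levels [9 1 8 9]
Step 2: flows [0->1,0->2,0=3] -> levels [7 2 9 9]
Step 3: flows [0->1,2->0,3->0] -> levels [8 3 8 8]
Step 4: flows [0->1,0=2,0=3] -> levels [7 4 8 8]
Step 5: flows [0->1,2->0,3->0] -> levels [8 5 7 7]
Step 6: flows [0->1,0->2,0->3] -> levels [5 6 8 8]
Step 7: flows [1->0,2->0,3->0] -> levels [8 5 7 7]
  -> period-2 cycle (repeats step 5); tank 0 never drops to <=4
Tank 0 never reaches <=4 within 15 steps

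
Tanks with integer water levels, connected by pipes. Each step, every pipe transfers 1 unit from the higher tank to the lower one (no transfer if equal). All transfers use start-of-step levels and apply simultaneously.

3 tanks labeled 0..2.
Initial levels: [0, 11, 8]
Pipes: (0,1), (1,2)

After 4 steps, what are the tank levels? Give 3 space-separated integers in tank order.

Answer: 4 7 8

Derivation:
Step 1: flows [1->0,1->2] -> levels [1 9 9]
Step 2: flows [1->0,1=2] -> levels [2 8 9]
Step 3: flows [1->0,2->1] -> levels [3 8 8]
Step 4: flows [1->0,1=2] -> levels [4 7 8]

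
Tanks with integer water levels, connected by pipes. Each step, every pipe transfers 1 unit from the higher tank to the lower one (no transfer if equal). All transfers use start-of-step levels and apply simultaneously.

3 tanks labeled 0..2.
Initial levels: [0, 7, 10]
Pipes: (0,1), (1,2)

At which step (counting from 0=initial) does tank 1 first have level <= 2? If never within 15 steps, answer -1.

Step 1: flows [1->0,2->1] -> levels [1 7 9]
Step 2: flows [1->0,2->1] -> levels [2 7 8]
Step 3: flows [1->0,2->1] -> levels [3 7 7]
Step 4: flows [1->0,1=2] -> levels [4 6 7]
Step 5: flows [1->0,2->1] -> levels [5 6 6]
Step 6: flows [1->0,1=2] -> levels [6 5 6]
Step 7: flows [0->1,2->1] -> levels [5 7 5]
Step 8: flows [1->0,1->2] -> levels [6 5 6]
  -> period-2 cycle (repeats step 6); tank 1 never drops to <=2
Tank 1 never reaches <=2 within 15 steps

Answer: -1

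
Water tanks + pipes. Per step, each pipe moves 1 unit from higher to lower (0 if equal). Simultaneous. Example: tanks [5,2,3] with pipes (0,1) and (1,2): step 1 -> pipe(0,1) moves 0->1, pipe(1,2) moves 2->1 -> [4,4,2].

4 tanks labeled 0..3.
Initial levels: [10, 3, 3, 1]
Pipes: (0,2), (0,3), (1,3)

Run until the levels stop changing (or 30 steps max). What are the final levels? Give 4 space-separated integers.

Step 1: flows [0->2,0->3,1->3] -> levels [8 2 4 3]
Step 2: flows [0->2,0->3,3->1] -> levels [6 3 5 3]
Step 3: flows [0->2,0->3,1=3] -> levels [4 3 6 4]
Step 4: flows [2->0,0=3,3->1] -> levels [5 4 5 3]
Step 5: flows [0=2,0->3,1->3] -> levels [4 3 5 5]
Step 6: flows [2->0,3->0,3->1] -> levels [6 4 4 3]
Step 7: flows [0->2,0->3,1->3] -> levels [4 3 5 5]
  -> period-2 cycle: step 7 state = step 5 state; never stabilizes
  -> state at step 30: (30-5) mod 2 = 1, same as step 6 -> [6 4 4 3]

Answer: 6 4 4 3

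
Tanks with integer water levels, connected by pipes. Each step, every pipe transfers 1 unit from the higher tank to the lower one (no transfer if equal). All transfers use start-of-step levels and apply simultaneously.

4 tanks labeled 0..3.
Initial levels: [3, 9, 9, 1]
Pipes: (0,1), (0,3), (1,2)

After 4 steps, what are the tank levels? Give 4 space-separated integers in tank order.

Answer: 4 7 7 4

Derivation:
Step 1: flows [1->0,0->3,1=2] -> levels [3 8 9 2]
Step 2: flows [1->0,0->3,2->1] -> levels [3 8 8 3]
Step 3: flows [1->0,0=3,1=2] -> levels [4 7 8 3]
Step 4: flows [1->0,0->3,2->1] -> levels [4 7 7 4]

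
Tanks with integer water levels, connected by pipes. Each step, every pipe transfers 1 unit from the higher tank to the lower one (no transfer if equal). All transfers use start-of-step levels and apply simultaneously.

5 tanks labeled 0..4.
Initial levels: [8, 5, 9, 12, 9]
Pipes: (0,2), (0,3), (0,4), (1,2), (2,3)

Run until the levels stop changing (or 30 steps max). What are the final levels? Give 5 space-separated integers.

Answer: 7 8 10 9 9

Derivation:
Step 1: flows [2->0,3->0,4->0,2->1,3->2] -> levels [11 6 8 10 8]
Step 2: flows [0->2,0->3,0->4,2->1,3->2] -> levels [8 7 9 10 9]
Step 3: flows [2->0,3->0,4->0,2->1,3->2] -> levels [11 8 8 8 8]
Step 4: flows [0->2,0->3,0->4,1=2,2=3] -> levels [8 8 9 9 9]
Step 5: flows [2->0,3->0,4->0,2->1,2=3] -> levels [11 9 7 8 8]
Step 6: flows [0->2,0->3,0->4,1->2,3->2] -> levels [8 8 10 8 9]
Step 7: flows [2->0,0=3,4->0,2->1,2->3] -> levels [10 9 7 9 8]
Step 8: flows [0->2,0->3,0->4,1->2,3->2] -> levels [7 8 10 9 9]
Step 9: flows [2->0,3->0,4->0,2->1,2->3] -> levels [10 9 7 9 8]
  -> period-2 cycle: step 9 state = step 7 state; never stabilizes
  -> state at step 30: (30-7) mod 2 = 1, same as step 8 -> [7 8 10 9 9]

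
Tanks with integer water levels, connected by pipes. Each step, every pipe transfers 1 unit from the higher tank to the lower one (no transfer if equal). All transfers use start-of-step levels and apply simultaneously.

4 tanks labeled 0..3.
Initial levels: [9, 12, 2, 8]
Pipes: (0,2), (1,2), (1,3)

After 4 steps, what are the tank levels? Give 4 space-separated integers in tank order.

Answer: 7 9 7 8

Derivation:
Step 1: flows [0->2,1->2,1->3] -> levels [8 10 4 9]
Step 2: flows [0->2,1->2,1->3] -> levels [7 8 6 10]
Step 3: flows [0->2,1->2,3->1] -> levels [6 8 8 9]
Step 4: flows [2->0,1=2,3->1] -> levels [7 9 7 8]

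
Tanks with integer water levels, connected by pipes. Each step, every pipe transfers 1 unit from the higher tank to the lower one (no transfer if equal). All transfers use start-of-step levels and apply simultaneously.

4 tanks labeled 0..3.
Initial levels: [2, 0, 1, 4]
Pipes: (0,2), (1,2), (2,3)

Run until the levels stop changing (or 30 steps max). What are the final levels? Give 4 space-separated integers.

Answer: 2 2 1 2

Derivation:
Step 1: flows [0->2,2->1,3->2] -> levels [1 1 2 3]
Step 2: flows [2->0,2->1,3->2] -> levels [2 2 1 2]
Step 3: flows [0->2,1->2,3->2] -> levels [1 1 4 1]
Step 4: flows [2->0,2->1,2->3] -> levels [2 2 1 2]
  -> period-2 cycle: step 4 state = step 2 state; never stabilizes
  -> state at step 30: (30-2) mod 2 = 0, same as step 2 -> [2 2 1 2]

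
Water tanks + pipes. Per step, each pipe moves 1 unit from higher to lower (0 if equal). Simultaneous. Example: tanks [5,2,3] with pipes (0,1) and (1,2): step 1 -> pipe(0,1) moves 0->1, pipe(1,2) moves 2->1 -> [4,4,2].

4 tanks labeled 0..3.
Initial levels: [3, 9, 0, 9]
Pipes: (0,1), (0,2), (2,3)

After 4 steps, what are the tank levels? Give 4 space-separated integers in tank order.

Step 1: flows [1->0,0->2,3->2] -> levels [3 8 2 8]
Step 2: flows [1->0,0->2,3->2] -> levels [3 7 4 7]
Step 3: flows [1->0,2->0,3->2] -> levels [5 6 4 6]
Step 4: flows [1->0,0->2,3->2] -> levels [5 5 6 5]

Answer: 5 5 6 5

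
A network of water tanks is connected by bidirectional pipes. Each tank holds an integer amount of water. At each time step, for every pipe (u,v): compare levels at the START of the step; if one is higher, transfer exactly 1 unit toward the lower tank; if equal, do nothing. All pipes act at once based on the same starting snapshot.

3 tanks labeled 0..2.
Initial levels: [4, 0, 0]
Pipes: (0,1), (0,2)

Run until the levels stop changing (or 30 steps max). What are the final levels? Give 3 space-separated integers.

Answer: 0 2 2

Derivation:
Step 1: flows [0->1,0->2] -> levels [2 1 1]
Step 2: flows [0->1,0->2] -> levels [0 2 2]
Step 3: flows [1->0,2->0] -> levels [2 1 1]
  -> period-2 cycle: step 3 state = step 1 state; never stabilizes
  -> state at step 30: (30-1) mod 2 = 1, same as step 2 -> [0 2 2]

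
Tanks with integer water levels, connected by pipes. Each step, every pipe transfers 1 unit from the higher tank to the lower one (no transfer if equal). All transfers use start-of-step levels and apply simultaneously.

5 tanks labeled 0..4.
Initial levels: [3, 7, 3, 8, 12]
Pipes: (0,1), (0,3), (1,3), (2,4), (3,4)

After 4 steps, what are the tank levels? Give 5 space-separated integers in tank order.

Step 1: flows [1->0,3->0,3->1,4->2,4->3] -> levels [5 7 4 7 10]
Step 2: flows [1->0,3->0,1=3,4->2,4->3] -> levels [7 6 5 7 8]
Step 3: flows [0->1,0=3,3->1,4->2,4->3] -> levels [6 8 6 7 6]
Step 4: flows [1->0,3->0,1->3,2=4,3->4] -> levels [8 6 6 6 7]

Answer: 8 6 6 6 7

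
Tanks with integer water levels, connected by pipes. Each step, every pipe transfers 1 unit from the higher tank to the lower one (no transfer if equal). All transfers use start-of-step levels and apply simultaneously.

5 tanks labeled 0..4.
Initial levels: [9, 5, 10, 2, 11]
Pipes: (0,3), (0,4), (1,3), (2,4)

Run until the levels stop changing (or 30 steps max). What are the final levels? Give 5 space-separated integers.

Step 1: flows [0->3,4->0,1->3,4->2] -> levels [9 4 11 4 9]
Step 2: flows [0->3,0=4,1=3,2->4] -> levels [8 4 10 5 10]
Step 3: flows [0->3,4->0,3->1,2=4] -> levels [8 5 10 5 9]
Step 4: flows [0->3,4->0,1=3,2->4] -> levels [8 5 9 6 9]
Step 5: flows [0->3,4->0,3->1,2=4] -> levels [8 6 9 6 8]
Step 6: flows [0->3,0=4,1=3,2->4] -> levels [7 6 8 7 9]
Step 7: flows [0=3,4->0,3->1,4->2] -> levels [8 7 9 6 7]
Step 8: flows [0->3,0->4,1->3,2->4] -> levels [6 6 8 8 9]
Step 9: flows [3->0,4->0,3->1,4->2] -> levels [8 7 9 6 7]
  -> period-2 cycle: step 9 state = step 7 state; never stabilizes
  -> state at step 30: (30-7) mod 2 = 1, same as step 8 -> [6 6 8 8 9]

Answer: 6 6 8 8 9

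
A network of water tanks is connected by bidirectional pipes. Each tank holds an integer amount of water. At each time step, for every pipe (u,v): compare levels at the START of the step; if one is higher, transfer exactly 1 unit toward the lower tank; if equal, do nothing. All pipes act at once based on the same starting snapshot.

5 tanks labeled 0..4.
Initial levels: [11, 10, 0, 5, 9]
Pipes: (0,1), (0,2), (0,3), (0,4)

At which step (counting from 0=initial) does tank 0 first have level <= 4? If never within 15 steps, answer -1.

Step 1: flows [0->1,0->2,0->3,0->4] -> levels [7 11 1 6 10]
Step 2: flows [1->0,0->2,0->3,4->0] -> levels [7 10 2 7 9]
Step 3: flows [1->0,0->2,0=3,4->0] -> levels [8 9 3 7 8]
Step 4: flows [1->0,0->2,0->3,0=4] -> levels [7 8 4 8 8]
Step 5: flows [1->0,0->2,3->0,4->0] -> levels [9 7 5 7 7]
Step 6: flows [0->1,0->2,0->3,0->4] -> levels [5 8 6 8 8]
Step 7: flows [1->0,2->0,3->0,4->0] -> levels [9 7 5 7 7]
  -> period-2 cycle (repeats step 5); tank 0 never drops to <=4
Tank 0 never reaches <=4 within 15 steps

Answer: -1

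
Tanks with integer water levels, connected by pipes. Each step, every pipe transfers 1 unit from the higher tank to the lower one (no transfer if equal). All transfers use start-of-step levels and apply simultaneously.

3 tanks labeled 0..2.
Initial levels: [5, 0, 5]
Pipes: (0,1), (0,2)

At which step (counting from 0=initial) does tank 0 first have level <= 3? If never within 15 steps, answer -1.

Step 1: flows [0->1,0=2] -> levels [4 1 5]
Step 2: flows [0->1,2->0] -> levels [4 2 4]
Step 3: flows [0->1,0=2] -> levels [3 3 4]
Tank 0 first reaches <=3 at step 3

Answer: 3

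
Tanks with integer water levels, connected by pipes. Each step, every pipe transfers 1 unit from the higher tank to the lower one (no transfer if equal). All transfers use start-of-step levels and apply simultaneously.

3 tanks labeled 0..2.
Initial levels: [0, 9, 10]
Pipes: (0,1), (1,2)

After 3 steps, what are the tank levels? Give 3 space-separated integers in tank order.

Answer: 3 8 8

Derivation:
Step 1: flows [1->0,2->1] -> levels [1 9 9]
Step 2: flows [1->0,1=2] -> levels [2 8 9]
Step 3: flows [1->0,2->1] -> levels [3 8 8]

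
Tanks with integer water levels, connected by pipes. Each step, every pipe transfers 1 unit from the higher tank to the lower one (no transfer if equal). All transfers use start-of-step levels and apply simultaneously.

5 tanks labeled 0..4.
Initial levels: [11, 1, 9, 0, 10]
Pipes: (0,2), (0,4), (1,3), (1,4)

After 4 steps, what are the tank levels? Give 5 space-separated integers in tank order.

Answer: 9 3 9 2 8

Derivation:
Step 1: flows [0->2,0->4,1->3,4->1] -> levels [9 1 10 1 10]
Step 2: flows [2->0,4->0,1=3,4->1] -> levels [11 2 9 1 8]
Step 3: flows [0->2,0->4,1->3,4->1] -> levels [9 2 10 2 8]
Step 4: flows [2->0,0->4,1=3,4->1] -> levels [9 3 9 2 8]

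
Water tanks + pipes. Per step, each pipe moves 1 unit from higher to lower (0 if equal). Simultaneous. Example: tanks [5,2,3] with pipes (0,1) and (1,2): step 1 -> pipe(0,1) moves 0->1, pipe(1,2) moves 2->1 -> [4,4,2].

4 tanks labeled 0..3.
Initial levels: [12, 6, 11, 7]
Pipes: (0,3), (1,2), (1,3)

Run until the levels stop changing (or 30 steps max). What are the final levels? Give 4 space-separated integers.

Step 1: flows [0->3,2->1,3->1] -> levels [11 8 10 7]
Step 2: flows [0->3,2->1,1->3] -> levels [10 8 9 9]
Step 3: flows [0->3,2->1,3->1] -> levels [9 10 8 9]
Step 4: flows [0=3,1->2,1->3] -> levels [9 8 9 10]
Step 5: flows [3->0,2->1,3->1] -> levels [10 10 8 8]
Step 6: flows [0->3,1->2,1->3] -> levels [9 8 9 10]
  -> period-2 cycle: step 6 state = step 4 state; never stabilizes
  -> state at step 30: (30-4) mod 2 = 0, same as step 4 -> [9 8 9 10]

Answer: 9 8 9 10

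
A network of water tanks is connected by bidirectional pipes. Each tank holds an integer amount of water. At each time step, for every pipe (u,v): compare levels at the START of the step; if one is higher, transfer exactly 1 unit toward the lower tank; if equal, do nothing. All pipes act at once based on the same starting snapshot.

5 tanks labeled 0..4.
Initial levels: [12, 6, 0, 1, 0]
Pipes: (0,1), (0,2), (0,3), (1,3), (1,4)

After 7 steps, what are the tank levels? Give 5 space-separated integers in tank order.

Answer: 2 6 4 4 3

Derivation:
Step 1: flows [0->1,0->2,0->3,1->3,1->4] -> levels [9 5 1 3 1]
Step 2: flows [0->1,0->2,0->3,1->3,1->4] -> levels [6 4 2 5 2]
Step 3: flows [0->1,0->2,0->3,3->1,1->4] -> levels [3 5 3 5 3]
Step 4: flows [1->0,0=2,3->0,1=3,1->4] -> levels [5 3 3 4 4]
Step 5: flows [0->1,0->2,0->3,3->1,4->1] -> levels [2 6 4 4 3]
Step 6: flows [1->0,2->0,3->0,1->3,1->4] -> levels [5 3 3 4 4]
  -> period-2 cycle: step 6 state = step 4 state
  -> state at step 7: (7-4) mod 2 = 1, same as step 5 -> [2 6 4 4 3]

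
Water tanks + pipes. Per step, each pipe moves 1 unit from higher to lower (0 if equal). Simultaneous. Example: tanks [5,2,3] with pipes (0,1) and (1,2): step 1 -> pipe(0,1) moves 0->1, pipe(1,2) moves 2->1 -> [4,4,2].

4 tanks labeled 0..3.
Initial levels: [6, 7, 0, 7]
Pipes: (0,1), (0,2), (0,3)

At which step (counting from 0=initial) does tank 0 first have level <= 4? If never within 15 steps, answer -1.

Answer: 2

Derivation:
Step 1: flows [1->0,0->2,3->0] -> levels [7 6 1 6]
Step 2: flows [0->1,0->2,0->3] -> levels [4 7 2 7]
Tank 0 first reaches <=4 at step 2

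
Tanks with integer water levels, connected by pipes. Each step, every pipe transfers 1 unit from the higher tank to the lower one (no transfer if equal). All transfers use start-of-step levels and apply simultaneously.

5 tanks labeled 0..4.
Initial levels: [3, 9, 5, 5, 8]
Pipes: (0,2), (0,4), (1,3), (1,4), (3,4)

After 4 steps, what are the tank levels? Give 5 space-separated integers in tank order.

Answer: 6 7 6 7 4

Derivation:
Step 1: flows [2->0,4->0,1->3,1->4,4->3] -> levels [5 7 4 7 7]
Step 2: flows [0->2,4->0,1=3,1=4,3=4] -> levels [5 7 5 7 6]
Step 3: flows [0=2,4->0,1=3,1->4,3->4] -> levels [6 6 5 6 7]
Step 4: flows [0->2,4->0,1=3,4->1,4->3] -> levels [6 7 6 7 4]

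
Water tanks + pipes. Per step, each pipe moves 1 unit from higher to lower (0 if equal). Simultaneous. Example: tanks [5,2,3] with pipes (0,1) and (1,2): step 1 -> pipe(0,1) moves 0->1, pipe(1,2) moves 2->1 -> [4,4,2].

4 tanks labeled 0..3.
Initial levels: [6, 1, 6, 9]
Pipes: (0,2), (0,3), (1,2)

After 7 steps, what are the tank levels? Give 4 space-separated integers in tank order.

Answer: 5 5 6 6

Derivation:
Step 1: flows [0=2,3->0,2->1] -> levels [7 2 5 8]
Step 2: flows [0->2,3->0,2->1] -> levels [7 3 5 7]
Step 3: flows [0->2,0=3,2->1] -> levels [6 4 5 7]
Step 4: flows [0->2,3->0,2->1] -> levels [6 5 5 6]
Step 5: flows [0->2,0=3,1=2] -> levels [5 5 6 6]
Step 6: flows [2->0,3->0,2->1] -> levels [7 6 4 5]
Step 7: flows [0->2,0->3,1->2] -> levels [5 5 6 6]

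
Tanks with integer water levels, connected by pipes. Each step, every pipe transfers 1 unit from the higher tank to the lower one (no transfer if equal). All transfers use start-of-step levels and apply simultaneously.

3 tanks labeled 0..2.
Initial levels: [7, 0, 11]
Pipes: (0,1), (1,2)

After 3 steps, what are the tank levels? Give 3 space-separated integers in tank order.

Answer: 4 6 8

Derivation:
Step 1: flows [0->1,2->1] -> levels [6 2 10]
Step 2: flows [0->1,2->1] -> levels [5 4 9]
Step 3: flows [0->1,2->1] -> levels [4 6 8]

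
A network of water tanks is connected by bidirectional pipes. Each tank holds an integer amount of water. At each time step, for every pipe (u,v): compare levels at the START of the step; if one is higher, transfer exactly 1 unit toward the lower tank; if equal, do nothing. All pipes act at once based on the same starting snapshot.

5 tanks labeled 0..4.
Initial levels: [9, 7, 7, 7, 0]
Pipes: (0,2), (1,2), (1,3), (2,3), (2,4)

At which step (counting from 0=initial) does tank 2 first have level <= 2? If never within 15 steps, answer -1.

Answer: -1

Derivation:
Step 1: flows [0->2,1=2,1=3,2=3,2->4] -> levels [8 7 7 7 1]
Step 2: flows [0->2,1=2,1=3,2=3,2->4] -> levels [7 7 7 7 2]
Step 3: flows [0=2,1=2,1=3,2=3,2->4] -> levels [7 7 6 7 3]
Step 4: flows [0->2,1->2,1=3,3->2,2->4] -> levels [6 6 8 6 4]
Step 5: flows [2->0,2->1,1=3,2->3,2->4] -> levels [7 7 4 7 5]
Step 6: flows [0->2,1->2,1=3,3->2,4->2] -> levels [6 6 8 6 4]
  -> period-2 cycle (repeats step 4); tank 2 never drops to <=2
Tank 2 never reaches <=2 within 15 steps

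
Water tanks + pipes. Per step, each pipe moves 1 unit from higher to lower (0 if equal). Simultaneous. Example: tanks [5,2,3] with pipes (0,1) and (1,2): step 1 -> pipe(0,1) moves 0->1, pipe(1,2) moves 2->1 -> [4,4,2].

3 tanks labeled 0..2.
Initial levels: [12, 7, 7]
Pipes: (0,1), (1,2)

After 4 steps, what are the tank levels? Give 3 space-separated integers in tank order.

Step 1: flows [0->1,1=2] -> levels [11 8 7]
Step 2: flows [0->1,1->2] -> levels [10 8 8]
Step 3: flows [0->1,1=2] -> levels [9 9 8]
Step 4: flows [0=1,1->2] -> levels [9 8 9]

Answer: 9 8 9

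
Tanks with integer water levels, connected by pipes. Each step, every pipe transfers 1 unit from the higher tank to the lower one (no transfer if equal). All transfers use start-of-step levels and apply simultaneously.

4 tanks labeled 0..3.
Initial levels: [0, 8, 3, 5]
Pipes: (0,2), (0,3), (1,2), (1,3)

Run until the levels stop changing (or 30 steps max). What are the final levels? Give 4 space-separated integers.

Answer: 4 4 3 5

Derivation:
Step 1: flows [2->0,3->0,1->2,1->3] -> levels [2 6 3 5]
Step 2: flows [2->0,3->0,1->2,1->3] -> levels [4 4 3 5]
Step 3: flows [0->2,3->0,1->2,3->1] -> levels [4 4 5 3]
Step 4: flows [2->0,0->3,2->1,1->3] -> levels [4 4 3 5]
  -> period-2 cycle: step 4 state = step 2 state; never stabilizes
  -> state at step 30: (30-2) mod 2 = 0, same as step 2 -> [4 4 3 5]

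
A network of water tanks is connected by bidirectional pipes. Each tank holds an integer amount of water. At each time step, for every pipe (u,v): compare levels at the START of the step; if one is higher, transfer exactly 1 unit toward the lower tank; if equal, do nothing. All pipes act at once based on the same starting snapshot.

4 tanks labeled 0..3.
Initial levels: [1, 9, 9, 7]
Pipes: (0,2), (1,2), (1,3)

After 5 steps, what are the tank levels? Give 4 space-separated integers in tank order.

Step 1: flows [2->0,1=2,1->3] -> levels [2 8 8 8]
Step 2: flows [2->0,1=2,1=3] -> levels [3 8 7 8]
Step 3: flows [2->0,1->2,1=3] -> levels [4 7 7 8]
Step 4: flows [2->0,1=2,3->1] -> levels [5 8 6 7]
Step 5: flows [2->0,1->2,1->3] -> levels [6 6 6 8]

Answer: 6 6 6 8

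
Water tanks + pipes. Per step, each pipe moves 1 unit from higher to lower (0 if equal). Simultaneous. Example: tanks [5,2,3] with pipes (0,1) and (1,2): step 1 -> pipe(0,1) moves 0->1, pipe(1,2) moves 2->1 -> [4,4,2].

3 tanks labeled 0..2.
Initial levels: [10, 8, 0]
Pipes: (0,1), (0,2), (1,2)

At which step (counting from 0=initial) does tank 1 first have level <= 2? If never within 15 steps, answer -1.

Step 1: flows [0->1,0->2,1->2] -> levels [8 8 2]
Step 2: flows [0=1,0->2,1->2] -> levels [7 7 4]
Step 3: flows [0=1,0->2,1->2] -> levels [6 6 6]
Step 4: flows [0=1,0=2,1=2] -> levels [6 6 6]
  -> stable; tank 1 stays at 6 > 2
Tank 1 never reaches <=2 within 15 steps

Answer: -1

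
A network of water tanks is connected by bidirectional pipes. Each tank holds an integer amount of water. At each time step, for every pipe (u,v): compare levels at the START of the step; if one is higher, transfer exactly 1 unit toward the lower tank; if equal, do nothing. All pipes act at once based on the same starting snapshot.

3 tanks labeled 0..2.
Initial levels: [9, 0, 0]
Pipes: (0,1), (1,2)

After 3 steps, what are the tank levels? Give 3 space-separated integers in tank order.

Answer: 6 2 1

Derivation:
Step 1: flows [0->1,1=2] -> levels [8 1 0]
Step 2: flows [0->1,1->2] -> levels [7 1 1]
Step 3: flows [0->1,1=2] -> levels [6 2 1]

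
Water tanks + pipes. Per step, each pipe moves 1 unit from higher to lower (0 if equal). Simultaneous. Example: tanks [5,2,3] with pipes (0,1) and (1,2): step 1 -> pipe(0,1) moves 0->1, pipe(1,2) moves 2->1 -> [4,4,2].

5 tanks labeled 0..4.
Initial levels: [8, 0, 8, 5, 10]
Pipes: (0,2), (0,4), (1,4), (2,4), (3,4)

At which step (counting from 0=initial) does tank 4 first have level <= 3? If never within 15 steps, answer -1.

Answer: -1

Derivation:
Step 1: flows [0=2,4->0,4->1,4->2,4->3] -> levels [9 1 9 6 6]
Step 2: flows [0=2,0->4,4->1,2->4,3=4] -> levels [8 2 8 6 7]
Step 3: flows [0=2,0->4,4->1,2->4,4->3] -> levels [7 3 7 7 7]
Step 4: flows [0=2,0=4,4->1,2=4,3=4] -> levels [7 4 7 7 6]
Step 5: flows [0=2,0->4,4->1,2->4,3->4] -> levels [6 5 6 6 8]
Step 6: flows [0=2,4->0,4->1,4->2,4->3] -> levels [7 6 7 7 4]
Step 7: flows [0=2,0->4,1->4,2->4,3->4] -> levels [6 5 6 6 8]
  -> period-2 cycle (repeats step 5); tank 4 never drops to <=3
Tank 4 never reaches <=3 within 15 steps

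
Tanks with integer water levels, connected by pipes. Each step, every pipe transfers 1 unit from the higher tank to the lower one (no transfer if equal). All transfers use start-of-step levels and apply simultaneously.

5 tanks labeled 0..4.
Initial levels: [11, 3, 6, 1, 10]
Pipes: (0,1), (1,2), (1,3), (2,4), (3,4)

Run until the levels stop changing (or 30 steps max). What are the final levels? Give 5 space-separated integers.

Step 1: flows [0->1,2->1,1->3,4->2,4->3] -> levels [10 4 6 3 8]
Step 2: flows [0->1,2->1,1->3,4->2,4->3] -> levels [9 5 6 5 6]
Step 3: flows [0->1,2->1,1=3,2=4,4->3] -> levels [8 7 5 6 5]
Step 4: flows [0->1,1->2,1->3,2=4,3->4] -> levels [7 6 6 6 6]
Step 5: flows [0->1,1=2,1=3,2=4,3=4] -> levels [6 7 6 6 6]
Step 6: flows [1->0,1->2,1->3,2=4,3=4] -> levels [7 4 7 7 6]
Step 7: flows [0->1,2->1,3->1,2->4,3->4] -> levels [6 7 5 5 8]
Step 8: flows [1->0,1->2,1->3,4->2,4->3] -> levels [7 4 7 7 6]
  -> period-2 cycle: step 8 state = step 6 state; never stabilizes
  -> state at step 30: (30-6) mod 2 = 0, same as step 6 -> [7 4 7 7 6]

Answer: 7 4 7 7 6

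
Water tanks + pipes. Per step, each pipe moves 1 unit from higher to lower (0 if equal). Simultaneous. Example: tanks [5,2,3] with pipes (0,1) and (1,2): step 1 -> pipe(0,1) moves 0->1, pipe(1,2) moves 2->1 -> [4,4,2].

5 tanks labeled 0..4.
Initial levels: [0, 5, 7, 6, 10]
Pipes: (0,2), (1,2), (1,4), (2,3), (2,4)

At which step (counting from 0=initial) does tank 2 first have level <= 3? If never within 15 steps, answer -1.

Step 1: flows [2->0,2->1,4->1,2->3,4->2] -> levels [1 7 5 7 8]
Step 2: flows [2->0,1->2,4->1,3->2,4->2] -> levels [2 7 7 6 6]
Step 3: flows [2->0,1=2,1->4,2->3,2->4] -> levels [3 6 4 7 8]
Step 4: flows [2->0,1->2,4->1,3->2,4->2] -> levels [4 6 6 6 6]
Step 5: flows [2->0,1=2,1=4,2=3,2=4] -> levels [5 6 5 6 6]
Step 6: flows [0=2,1->2,1=4,3->2,4->2] -> levels [5 5 8 5 5]
Step 7: flows [2->0,2->1,1=4,2->3,2->4] -> levels [6 6 4 6 6]
Step 8: flows [0->2,1->2,1=4,3->2,4->2] -> levels [5 5 8 5 5]
  -> period-2 cycle (repeats step 6); tank 2 never drops to <=3
Tank 2 never reaches <=3 within 15 steps

Answer: -1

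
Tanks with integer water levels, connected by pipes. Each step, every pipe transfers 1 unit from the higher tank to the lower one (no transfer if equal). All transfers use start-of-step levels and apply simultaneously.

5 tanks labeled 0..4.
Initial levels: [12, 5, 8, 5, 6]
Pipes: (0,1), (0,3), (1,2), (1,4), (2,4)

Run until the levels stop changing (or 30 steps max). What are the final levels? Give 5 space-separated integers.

Answer: 8 5 8 7 8

Derivation:
Step 1: flows [0->1,0->3,2->1,4->1,2->4] -> levels [10 8 6 6 6]
Step 2: flows [0->1,0->3,1->2,1->4,2=4] -> levels [8 7 7 7 7]
Step 3: flows [0->1,0->3,1=2,1=4,2=4] -> levels [6 8 7 8 7]
Step 4: flows [1->0,3->0,1->2,1->4,2=4] -> levels [8 5 8 7 8]
Step 5: flows [0->1,0->3,2->1,4->1,2=4] -> levels [6 8 7 8 7]
  -> period-2 cycle: step 5 state = step 3 state; never stabilizes
  -> state at step 30: (30-3) mod 2 = 1, same as step 4 -> [8 5 8 7 8]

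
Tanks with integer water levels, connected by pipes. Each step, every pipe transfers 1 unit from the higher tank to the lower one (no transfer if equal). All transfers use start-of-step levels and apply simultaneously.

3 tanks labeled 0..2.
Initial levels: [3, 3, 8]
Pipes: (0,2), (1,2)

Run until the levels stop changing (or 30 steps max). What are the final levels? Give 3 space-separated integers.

Step 1: flows [2->0,2->1] -> levels [4 4 6]
Step 2: flows [2->0,2->1] -> levels [5 5 4]
Step 3: flows [0->2,1->2] -> levels [4 4 6]
  -> period-2 cycle: step 3 state = step 1 state; never stabilizes
  -> state at step 30: (30-1) mod 2 = 1, same as step 2 -> [5 5 4]

Answer: 5 5 4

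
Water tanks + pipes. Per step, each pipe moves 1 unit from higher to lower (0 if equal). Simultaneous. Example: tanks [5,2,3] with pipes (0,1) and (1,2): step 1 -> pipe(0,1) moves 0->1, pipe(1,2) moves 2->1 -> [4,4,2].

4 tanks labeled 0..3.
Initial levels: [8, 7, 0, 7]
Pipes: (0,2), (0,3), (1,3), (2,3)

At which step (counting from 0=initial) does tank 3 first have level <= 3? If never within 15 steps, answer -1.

Step 1: flows [0->2,0->3,1=3,3->2] -> levels [6 7 2 7]
Step 2: flows [0->2,3->0,1=3,3->2] -> levels [6 7 4 5]
Step 3: flows [0->2,0->3,1->3,3->2] -> levels [4 6 6 6]
Step 4: flows [2->0,3->0,1=3,2=3] -> levels [6 6 5 5]
Step 5: flows [0->2,0->3,1->3,2=3] -> levels [4 5 6 7]
Step 6: flows [2->0,3->0,3->1,3->2] -> levels [6 6 6 4]
Step 7: flows [0=2,0->3,1->3,2->3] -> levels [5 5 5 7]
Step 8: flows [0=2,3->0,3->1,3->2] -> levels [6 6 6 4]
  -> period-2 cycle (repeats step 6); tank 3 never drops to <=3
Tank 3 never reaches <=3 within 15 steps

Answer: -1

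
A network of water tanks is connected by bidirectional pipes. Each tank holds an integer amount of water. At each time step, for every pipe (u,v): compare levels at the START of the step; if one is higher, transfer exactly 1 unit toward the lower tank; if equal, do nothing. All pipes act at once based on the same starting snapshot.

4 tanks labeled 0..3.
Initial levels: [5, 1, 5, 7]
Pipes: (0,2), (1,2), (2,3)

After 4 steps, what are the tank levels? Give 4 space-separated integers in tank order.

Step 1: flows [0=2,2->1,3->2] -> levels [5 2 5 6]
Step 2: flows [0=2,2->1,3->2] -> levels [5 3 5 5]
Step 3: flows [0=2,2->1,2=3] -> levels [5 4 4 5]
Step 4: flows [0->2,1=2,3->2] -> levels [4 4 6 4]

Answer: 4 4 6 4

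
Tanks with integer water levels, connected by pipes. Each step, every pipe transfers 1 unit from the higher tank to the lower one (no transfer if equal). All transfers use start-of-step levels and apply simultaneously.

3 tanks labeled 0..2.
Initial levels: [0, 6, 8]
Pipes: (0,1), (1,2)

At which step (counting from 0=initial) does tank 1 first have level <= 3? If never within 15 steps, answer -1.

Step 1: flows [1->0,2->1] -> levels [1 6 7]
Step 2: flows [1->0,2->1] -> levels [2 6 6]
Step 3: flows [1->0,1=2] -> levels [3 5 6]
Step 4: flows [1->0,2->1] -> levels [4 5 5]
Step 5: flows [1->0,1=2] -> levels [5 4 5]
Step 6: flows [0->1,2->1] -> levels [4 6 4]
Step 7: flows [1->0,1->2] -> levels [5 4 5]
  -> period-2 cycle (repeats step 5); tank 1 never drops to <=3
Tank 1 never reaches <=3 within 15 steps

Answer: -1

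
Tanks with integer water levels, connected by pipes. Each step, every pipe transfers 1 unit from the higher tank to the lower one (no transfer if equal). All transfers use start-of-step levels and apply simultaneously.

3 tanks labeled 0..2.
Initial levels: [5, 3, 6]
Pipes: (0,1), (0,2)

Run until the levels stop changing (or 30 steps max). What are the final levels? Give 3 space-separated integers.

Answer: 4 5 5

Derivation:
Step 1: flows [0->1,2->0] -> levels [5 4 5]
Step 2: flows [0->1,0=2] -> levels [4 5 5]
Step 3: flows [1->0,2->0] -> levels [6 4 4]
Step 4: flows [0->1,0->2] -> levels [4 5 5]
  -> period-2 cycle: step 4 state = step 2 state; never stabilizes
  -> state at step 30: (30-2) mod 2 = 0, same as step 2 -> [4 5 5]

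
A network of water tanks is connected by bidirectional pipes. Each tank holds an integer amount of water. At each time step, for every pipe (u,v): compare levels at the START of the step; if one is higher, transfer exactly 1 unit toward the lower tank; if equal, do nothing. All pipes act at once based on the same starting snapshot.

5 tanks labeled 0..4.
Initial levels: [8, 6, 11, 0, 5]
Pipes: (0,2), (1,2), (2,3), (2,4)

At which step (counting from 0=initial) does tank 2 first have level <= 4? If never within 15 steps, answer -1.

Step 1: flows [2->0,2->1,2->3,2->4] -> levels [9 7 7 1 6]
Step 2: flows [0->2,1=2,2->3,2->4] -> levels [8 7 6 2 7]
Step 3: flows [0->2,1->2,2->3,4->2] -> levels [7 6 8 3 6]
Step 4: flows [2->0,2->1,2->3,2->4] -> levels [8 7 4 4 7]
Tank 2 first reaches <=4 at step 4

Answer: 4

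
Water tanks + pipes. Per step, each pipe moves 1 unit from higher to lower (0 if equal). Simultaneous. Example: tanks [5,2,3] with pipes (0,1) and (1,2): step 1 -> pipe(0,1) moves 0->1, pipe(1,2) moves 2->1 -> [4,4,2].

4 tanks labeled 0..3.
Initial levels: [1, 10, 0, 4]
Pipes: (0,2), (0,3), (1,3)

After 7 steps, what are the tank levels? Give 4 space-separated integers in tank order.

Answer: 3 4 4 4

Derivation:
Step 1: flows [0->2,3->0,1->3] -> levels [1 9 1 4]
Step 2: flows [0=2,3->0,1->3] -> levels [2 8 1 4]
Step 3: flows [0->2,3->0,1->3] -> levels [2 7 2 4]
Step 4: flows [0=2,3->0,1->3] -> levels [3 6 2 4]
Step 5: flows [0->2,3->0,1->3] -> levels [3 5 3 4]
Step 6: flows [0=2,3->0,1->3] -> levels [4 4 3 4]
Step 7: flows [0->2,0=3,1=3] -> levels [3 4 4 4]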